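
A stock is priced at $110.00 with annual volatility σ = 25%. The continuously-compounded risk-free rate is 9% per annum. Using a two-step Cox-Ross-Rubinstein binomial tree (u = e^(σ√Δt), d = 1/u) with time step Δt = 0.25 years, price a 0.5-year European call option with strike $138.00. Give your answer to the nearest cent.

CRR parameters: u = e^(σ√Δt) = e^(0.25·√0.25) = 1.1331, d = 1/u = 0.8825
Per-period rate: rΔt = 0.09·0.25 = 0.0225, so R = e^0.0225 = 1.0228
Risk-neutral probability p = (e^0.0225 − 0.8825)/(1.1331 − 0.8825) = 0.1403/0.2507 = 0.5596
Terminal stock prices: S_uu = 141.2, S_ud = 110, S_dd = 85.67
Terminal payoffs (S − K): max(3.243, 0) = 3.243, max(-28, 0) = 0, max(-52.33, 0) = 0
Node u (S = 124.6): V_u = e^(−0.0225)·[0.5596·3.2428 + 0.4404·0.0000] = 1.7742
Node d (S = 97.07): V_d = e^(−0.0225)·[0.5596·0.0000 + 0.4404·0.0000] = 0.0000
Node 0 (S = 110): V_0 = e^(−0.0225)·[0.5596·1.7742 + 0.4404·0.0000] = 0.9707

$0.97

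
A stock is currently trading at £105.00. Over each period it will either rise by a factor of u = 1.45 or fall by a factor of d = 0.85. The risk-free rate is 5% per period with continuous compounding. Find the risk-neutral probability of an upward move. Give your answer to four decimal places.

p = 0.3355

Risk-neutral probability p = (e^0.05 − 0.85)/(1.45 − 0.85) = 0.2013/0.6000 = 0.3355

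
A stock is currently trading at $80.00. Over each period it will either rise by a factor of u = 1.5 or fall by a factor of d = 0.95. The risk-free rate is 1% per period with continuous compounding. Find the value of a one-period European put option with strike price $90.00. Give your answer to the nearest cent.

Risk-neutral probability p = (e^0.01 − 0.95)/(1.5 − 0.95) = 0.0601/0.5500 = 0.1092
Terminal stock prices: S_u = 120, S_d = 76
Terminal payoffs (K − S): max(-30, 0) = 0, max(14, 0) = 14
Node 0 (S = 80): V_0 = e^(−0.01)·[0.1092·0.0000 + 0.8908·14.0000] = 12.3474

$12.35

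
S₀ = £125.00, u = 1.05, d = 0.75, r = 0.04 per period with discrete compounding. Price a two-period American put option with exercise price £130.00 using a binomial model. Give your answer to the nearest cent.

£5.00

Risk-neutral probability p = (1 + 0.04 − 0.75)/(1.05 − 0.75) = 0.2900/0.3000 = 0.9667
Terminal stock prices: S_uu = 137.8, S_ud = 98.44, S_dd = 70.31
Terminal payoffs (K − S): max(-7.812, 0) = 0, max(31.56, 0) = 31.56, max(59.69, 0) = 59.69
Node u (S = 131.2): continuation = 1/1.04·[0.9667·0.0000 + 0.0333·31.5625] = 1.0116; exercise value = 0.0000 ≤ continuation, so V_u = 1.0116
Node d (S = 93.75): continuation = 1/1.04·[0.9667·31.5625 + 0.0333·59.6875] = 31.2500; exercise value = 36.2500 > continuation, so V_d = 36.2500 (exercise)
Node 0 (S = 125): continuation = 1/1.04·[0.9667·1.0116 + 0.0333·36.2500] = 2.1021; exercise value = 5.0000 > continuation, so V_0 = 5.0000 (exercise)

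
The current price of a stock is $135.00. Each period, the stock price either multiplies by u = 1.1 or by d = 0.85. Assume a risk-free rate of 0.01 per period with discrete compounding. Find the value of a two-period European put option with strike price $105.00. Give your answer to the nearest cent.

Risk-neutral probability p = (1 + 0.01 − 0.85)/(1.1 − 0.85) = 0.1600/0.2500 = 0.6400
Terminal stock prices: S_uu = 163.4, S_ud = 126.2, S_dd = 97.54
Terminal payoffs (K − S): max(-58.35, 0) = 0, max(-21.22, 0) = 0, max(7.463, 0) = 7.463
Node u (S = 148.5): V_u = 1/1.01·[0.6400·0.0000 + 0.3600·0.0000] = 0.0000
Node d (S = 114.8): V_d = 1/1.01·[0.6400·0.0000 + 0.3600·7.4625] = 2.6599
Node 0 (S = 135): V_0 = 1/1.01·[0.6400·0.0000 + 0.3600·2.6599] = 0.9481

$0.95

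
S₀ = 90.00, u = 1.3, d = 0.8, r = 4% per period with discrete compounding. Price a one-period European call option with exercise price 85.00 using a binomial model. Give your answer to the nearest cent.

Risk-neutral probability p = (1 + 0.04 − 0.8)/(1.3 − 0.8) = 0.2400/0.5000 = 0.4800
Terminal stock prices: S_u = 117, S_d = 72
Terminal payoffs (S − K): max(32, 0) = 32, max(-13, 0) = 0
Node 0 (S = 90): V_0 = 1/1.04·[0.4800·32.0000 + 0.5200·0.0000] = 14.7692

14.77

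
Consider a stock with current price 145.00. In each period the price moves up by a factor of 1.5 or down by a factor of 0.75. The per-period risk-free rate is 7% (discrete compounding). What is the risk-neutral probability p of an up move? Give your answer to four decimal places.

p = 0.4267

Risk-neutral probability p = (1 + 0.07 − 0.75)/(1.5 − 0.75) = 0.3200/0.7500 = 0.4267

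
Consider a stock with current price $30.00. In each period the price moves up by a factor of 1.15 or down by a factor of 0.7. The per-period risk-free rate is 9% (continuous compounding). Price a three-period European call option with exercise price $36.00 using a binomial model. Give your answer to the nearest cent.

$4.94

Risk-neutral probability p = (e^0.09 − 0.7)/(1.15 − 0.7) = 0.3942/0.4500 = 0.8759
Terminal stock prices: S_uuu = 45.63, S_uud = 27.77, S_udd = 16.9, S_ddd = 10.29
Terminal payoffs (S − K): max(9.626, 0) = 9.626, max(-8.228, 0) = 0, max(-19.1, 0) = 0, max(-25.71, 0) = 0
Node uu (S = 39.67): V_uu = e^(−0.09)·[0.8759·9.6262 + 0.1241·0.0000] = 7.7063
Node ud (S = 24.15): V_ud = e^(−0.09)·[0.8759·0.0000 + 0.1241·0.0000] = 0.0000
Node dd (S = 14.7): V_dd = e^(−0.09)·[0.8759·0.0000 + 0.1241·0.0000] = 0.0000
Node u (S = 34.5): V_u = e^(−0.09)·[0.8759·7.7063 + 0.1241·0.0000] = 6.1693
Node d (S = 21): V_d = e^(−0.09)·[0.8759·0.0000 + 0.1241·0.0000] = 0.0000
Node 0 (S = 30): V_0 = e^(−0.09)·[0.8759·6.1693 + 0.1241·0.0000] = 4.9388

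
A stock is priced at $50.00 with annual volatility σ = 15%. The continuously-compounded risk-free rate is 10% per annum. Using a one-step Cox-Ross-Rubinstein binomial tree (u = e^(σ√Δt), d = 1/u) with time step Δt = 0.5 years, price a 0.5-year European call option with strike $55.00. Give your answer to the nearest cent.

CRR parameters: u = e^(σ√Δt) = e^(0.15·√0.5) = 1.1119, d = 1/u = 0.8994
Per-period rate: rΔt = 0.1·0.5 = 0.05, so R = e^0.05 = 1.0513
Risk-neutral probability p = (e^0.05 − 0.8994)/(1.1119 − 0.8994) = 0.1519/0.2125 = 0.7148
Terminal stock prices: S_u = 55.59, S_d = 44.97
Terminal payoffs (S − K): max(0.5948, 0) = 0.5948, max(-10.03, 0) = 0
Node 0 (S = 50): V_0 = e^(−0.05)·[0.7148·0.5948 + 0.2852·0.0000] = 0.4044

$0.40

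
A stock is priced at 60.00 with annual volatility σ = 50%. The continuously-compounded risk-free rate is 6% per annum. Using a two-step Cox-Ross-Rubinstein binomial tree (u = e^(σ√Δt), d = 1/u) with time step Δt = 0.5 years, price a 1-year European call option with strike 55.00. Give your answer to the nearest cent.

CRR parameters: u = e^(σ√Δt) = e^(0.5·√0.5) = 1.4241, d = 1/u = 0.7022
Per-period rate: rΔt = 0.06·0.5 = 0.03, so R = e^0.03 = 1.0305
Risk-neutral probability p = (e^0.03 − 0.7022)/(1.4241 − 0.7022) = 0.3283/0.7219 = 0.4547
Terminal stock prices: S_uu = 121.7, S_ud = 60, S_dd = 29.58
Terminal payoffs (S − K): max(66.69, 0) = 66.69, max(5, 0) = 5, max(-25.42, 0) = 0
Node u (S = 85.45): V_u = e^(−0.03)·[0.4547·66.6869 + 0.5453·5.0000] = 32.0726
Node d (S = 42.13): V_d = e^(−0.03)·[0.4547·5.0000 + 0.5453·0.0000] = 2.2063
Node 0 (S = 60): V_0 = e^(−0.03)·[0.4547·32.0726 + 0.5453·2.2063] = 15.3201

15.32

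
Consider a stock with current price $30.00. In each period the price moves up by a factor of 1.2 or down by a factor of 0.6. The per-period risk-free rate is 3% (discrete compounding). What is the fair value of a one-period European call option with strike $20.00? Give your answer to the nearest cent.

Risk-neutral probability p = (1 + 0.03 − 0.6)/(1.2 − 0.6) = 0.4300/0.6000 = 0.7167
Terminal stock prices: S_u = 36, S_d = 18
Terminal payoffs (S − K): max(16, 0) = 16, max(-2, 0) = 0
Node 0 (S = 30): V_0 = 1/1.03·[0.7167·16.0000 + 0.2833·0.0000] = 11.1327

$11.13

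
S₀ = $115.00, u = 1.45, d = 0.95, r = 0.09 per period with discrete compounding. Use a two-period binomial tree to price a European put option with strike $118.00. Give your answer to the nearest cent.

$6.20

Risk-neutral probability p = (1 + 0.09 − 0.95)/(1.45 − 0.95) = 0.1400/0.5000 = 0.2800
Terminal stock prices: S_uu = 241.8, S_ud = 158.4, S_dd = 103.8
Terminal payoffs (K − S): max(-123.8, 0) = 0, max(-40.41, 0) = 0, max(14.21, 0) = 14.21
Node u (S = 166.8): V_u = 1/1.09·[0.2800·0.0000 + 0.7200·0.0000] = 0.0000
Node d (S = 109.2): V_d = 1/1.09·[0.2800·0.0000 + 0.7200·14.2125] = 9.3881
Node 0 (S = 115): V_0 = 1/1.09·[0.2800·0.0000 + 0.7200·9.3881] = 6.2013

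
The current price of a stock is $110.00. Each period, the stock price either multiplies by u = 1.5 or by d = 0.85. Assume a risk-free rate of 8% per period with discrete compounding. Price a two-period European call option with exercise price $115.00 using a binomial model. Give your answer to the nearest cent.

$24.12

Risk-neutral probability p = (1 + 0.08 − 0.85)/(1.5 − 0.85) = 0.2300/0.6500 = 0.3538
Terminal stock prices: S_uu = 247.5, S_ud = 140.2, S_dd = 79.47
Terminal payoffs (S − K): max(132.5, 0) = 132.5, max(25.25, 0) = 25.25, max(-35.53, 0) = 0
Node u (S = 165): V_u = 1/1.08·[0.3538·132.5000 + 0.6462·25.2500] = 58.5185
Node d (S = 93.5): V_d = 1/1.08·[0.3538·25.2500 + 0.6462·0.0000] = 8.2728
Node 0 (S = 110): V_0 = 1/1.08·[0.3538·58.5185 + 0.6462·8.2728] = 24.1223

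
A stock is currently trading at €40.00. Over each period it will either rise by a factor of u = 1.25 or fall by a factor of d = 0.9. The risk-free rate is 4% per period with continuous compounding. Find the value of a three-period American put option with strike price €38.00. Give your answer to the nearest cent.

Risk-neutral probability p = (e^0.04 − 0.9)/(1.25 − 0.9) = 0.1408/0.3500 = 0.4023
Terminal stock prices: S_uuu = 78.12, S_uud = 56.25, S_udd = 40.5, S_ddd = 29.16
Terminal payoffs (K − S): max(-40.12, 0) = 0, max(-18.25, 0) = 0, max(-2.5, 0) = 0, max(8.84, 0) = 8.84
Node uu (S = 62.5): continuation = e^(−0.04)·[0.4023·0.0000 + 0.5977·0.0000] = 0.0000; exercise value = 0.0000 ≤ continuation, so V_uu = 0.0000
Node ud (S = 45): continuation = e^(−0.04)·[0.4023·0.0000 + 0.5977·0.0000] = 0.0000; exercise value = 0.0000 ≤ continuation, so V_ud = 0.0000
Node dd (S = 32.4): continuation = e^(−0.04)·[0.4023·0.0000 + 0.5977·8.8400] = 5.0764; exercise value = 5.6000 > continuation, so V_dd = 5.6000 (exercise)
Node u (S = 50): continuation = e^(−0.04)·[0.4023·0.0000 + 0.5977·0.0000] = 0.0000; exercise value = 0.0000 ≤ continuation, so V_u = 0.0000
Node d (S = 36): continuation = e^(−0.04)·[0.4023·0.0000 + 0.5977·5.6000] = 3.2158; exercise value = 2.0000 ≤ continuation, so V_d = 3.2158
Node 0 (S = 40): continuation = e^(−0.04)·[0.4023·0.0000 + 0.5977·3.2158] = 1.8467; exercise value = 0.0000 ≤ continuation, so V_0 = 1.8467

€1.85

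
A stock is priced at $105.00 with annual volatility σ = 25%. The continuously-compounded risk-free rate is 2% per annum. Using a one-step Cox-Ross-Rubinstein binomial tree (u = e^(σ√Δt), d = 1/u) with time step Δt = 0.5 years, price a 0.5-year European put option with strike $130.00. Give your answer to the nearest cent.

$23.71

CRR parameters: u = e^(σ√Δt) = e^(0.25·√0.5) = 1.1934, d = 1/u = 0.8380
Per-period rate: rΔt = 0.02·0.5 = 0.01, so R = e^0.01 = 1.0101
Risk-neutral probability p = (e^0.01 − 0.8380)/(1.1934 − 0.8380) = 0.1721/0.3554 = 0.4842
Terminal stock prices: S_u = 125.3, S_d = 87.99
Terminal payoffs (K − S): max(4.697, 0) = 4.697, max(42.01, 0) = 42.01
Node 0 (S = 105): V_0 = e^(−0.01)·[0.4842·4.6967 + 0.5158·42.0135] = 23.7065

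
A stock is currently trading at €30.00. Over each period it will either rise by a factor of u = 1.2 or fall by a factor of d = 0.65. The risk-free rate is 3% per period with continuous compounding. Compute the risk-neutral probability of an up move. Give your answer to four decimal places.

Risk-neutral probability p = (e^0.03 − 0.65)/(1.2 − 0.65) = 0.3805/0.5500 = 0.6917

p = 0.6917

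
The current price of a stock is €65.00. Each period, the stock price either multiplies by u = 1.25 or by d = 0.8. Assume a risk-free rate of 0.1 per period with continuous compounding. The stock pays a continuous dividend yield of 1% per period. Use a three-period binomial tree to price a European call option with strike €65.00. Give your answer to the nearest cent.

Per-period risk-free factor R = e^0.1 = 1.1052; dividend-adjusted growth = e^(0.1−0.01) = 1.0942.
Risk-neutral probability p = (1.0942 − 0.8)/(1.25 − 0.8) = 0.2942/0.4500 = 0.6537
Terminal stock prices: S_uuu = 127, S_uud = 81.25, S_udd = 52, S_ddd = 33.28
Terminal payoffs (S − K): max(61.95, 0) = 61.95, max(16.25, 0) = 16.25, max(-13, 0) = 0, max(-31.72, 0) = 0
Node uu (S = 101.6): V_uu = e^(−0.1)·[0.6537·61.9531 + 0.3463·16.2500] = 41.7375
Node ud (S = 65): V_ud = e^(−0.1)·[0.6537·16.2500 + 0.3463·0.0000] = 9.6121
Node dd (S = 41.6): V_dd = e^(−0.1)·[0.6537·0.0000 + 0.3463·0.0000] = 0.0000
Node u (S = 81.25): V_u = e^(−0.1)·[0.6537·41.7375 + 0.3463·9.6121] = 27.6999
Node d (S = 52): V_d = e^(−0.1)·[0.6537·9.6121 + 0.3463·0.0000] = 5.6856
Node 0 (S = 65): V_0 = e^(−0.1)·[0.6537·27.6999 + 0.3463·5.6856] = 18.1663

€18.17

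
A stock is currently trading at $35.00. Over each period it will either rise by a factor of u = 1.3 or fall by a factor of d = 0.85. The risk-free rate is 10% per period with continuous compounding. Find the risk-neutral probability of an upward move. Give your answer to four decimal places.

Risk-neutral probability p = (e^0.1 − 0.85)/(1.3 − 0.85) = 0.2552/0.4500 = 0.5670

p = 0.5670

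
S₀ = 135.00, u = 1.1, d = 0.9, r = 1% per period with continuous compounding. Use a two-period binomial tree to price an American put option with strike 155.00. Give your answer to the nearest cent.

20.10

Risk-neutral probability p = (e^0.01 − 0.9)/(1.1 − 0.9) = 0.1101/0.2000 = 0.5503
Terminal stock prices: S_uu = 163.4, S_ud = 133.7, S_dd = 109.4
Terminal payoffs (K − S): max(-8.35, 0) = 0, max(21.35, 0) = 21.35, max(45.65, 0) = 45.65
Node u (S = 148.5): continuation = e^(−0.01)·[0.5503·0.0000 + 0.4497·21.3500] = 9.5066; exercise value = 6.5000 ≤ continuation, so V_u = 9.5066
Node d (S = 121.5): continuation = e^(−0.01)·[0.5503·21.3500 + 0.4497·45.6500] = 31.9577; exercise value = 33.5000 > continuation, so V_d = 33.5000 (exercise)
Node 0 (S = 135): continuation = e^(−0.01)·[0.5503·9.5066 + 0.4497·33.5000] = 20.0956; exercise value = 20.0000 ≤ continuation, so V_0 = 20.0956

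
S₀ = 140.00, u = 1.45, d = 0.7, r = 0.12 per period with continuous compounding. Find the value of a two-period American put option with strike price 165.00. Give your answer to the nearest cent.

29.97

Risk-neutral probability p = (e^0.12 − 0.7)/(1.45 − 0.7) = 0.4275/0.7500 = 0.5700
Terminal stock prices: S_uu = 294.4, S_ud = 142.1, S_dd = 68.6
Terminal payoffs (K − S): max(-129.4, 0) = 0, max(22.9, 0) = 22.9, max(96.4, 0) = 96.4
Node u (S = 203): continuation = e^(−0.12)·[0.5700·0.0000 + 0.4300·22.9000] = 8.7336; exercise value = 0.0000 ≤ continuation, so V_u = 8.7336
Node d (S = 98): continuation = e^(−0.12)·[0.5700·22.9000 + 0.4300·96.4000] = 48.3419; exercise value = 67.0000 > continuation, so V_d = 67.0000 (exercise)
Node 0 (S = 140): continuation = e^(−0.12)·[0.5700·8.7336 + 0.4300·67.0000] = 29.9676; exercise value = 25.0000 ≤ continuation, so V_0 = 29.9676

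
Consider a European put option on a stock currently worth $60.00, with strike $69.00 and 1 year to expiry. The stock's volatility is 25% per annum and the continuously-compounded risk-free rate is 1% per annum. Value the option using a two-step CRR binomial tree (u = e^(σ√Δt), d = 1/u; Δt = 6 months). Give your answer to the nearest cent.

$11.91

CRR parameters: u = e^(σ√Δt) = e^(0.25·√0.5) = 1.1934, d = 1/u = 0.8380
Per-period rate: rΔt = 0.01·0.5 = 0.005, so R = e^0.005 = 1.0050
Risk-neutral probability p = (e^0.005 − 0.8380)/(1.1934 − 0.8380) = 0.1670/0.3554 = 0.4700
Terminal stock prices: S_uu = 85.45, S_ud = 60, S_dd = 42.13
Terminal payoffs (K − S): max(-16.45, 0) = 0, max(9, 0) = 9, max(26.87, 0) = 26.87
Node u (S = 71.6): V_u = e^(−0.005)·[0.4700·0.0000 + 0.5300·9.0000] = 4.7460
Node d (S = 50.28): V_d = e^(−0.005)·[0.4700·9.0000 + 0.5300·26.8687] = 18.3778
Node 0 (S = 60): V_0 = e^(−0.005)·[0.4700·4.7460 + 0.5300·18.3778] = 11.9108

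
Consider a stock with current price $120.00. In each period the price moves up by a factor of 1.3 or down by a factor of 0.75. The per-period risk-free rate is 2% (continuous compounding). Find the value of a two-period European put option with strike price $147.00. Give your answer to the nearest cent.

$34.18

Risk-neutral probability p = (e^0.02 − 0.75)/(1.3 − 0.75) = 0.2702/0.5500 = 0.4913
Terminal stock prices: S_uu = 202.8, S_ud = 117, S_dd = 67.5
Terminal payoffs (K − S): max(-55.8, 0) = 0, max(30, 0) = 30, max(79.5, 0) = 79.5
Node u (S = 156): V_u = e^(−0.02)·[0.4913·0.0000 + 0.5087·30.0000] = 14.9595
Node d (S = 90): V_d = e^(−0.02)·[0.4913·30.0000 + 0.5087·79.5000] = 54.0892
Node 0 (S = 120): V_0 = e^(−0.02)·[0.4913·14.9595 + 0.5087·54.0892] = 34.1754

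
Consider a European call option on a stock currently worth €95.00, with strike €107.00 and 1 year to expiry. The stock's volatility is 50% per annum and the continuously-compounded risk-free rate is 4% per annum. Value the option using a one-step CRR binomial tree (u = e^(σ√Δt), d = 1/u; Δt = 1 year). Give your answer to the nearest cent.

CRR parameters: u = e^(σ√Δt) = e^(0.5·√1) = 1.6487, d = 1/u = 0.6065
Per-period rate: rΔt = 0.04·1 = 0.04, so R = e^0.04 = 1.0408
Risk-neutral probability p = (e^0.04 − 0.6065)/(1.6487 − 0.6065) = 0.4343/1.0422 = 0.4167
Terminal stock prices: S_u = 156.6, S_d = 57.62
Terminal payoffs (S − K): max(49.63, 0) = 49.63, max(-49.38, 0) = 0
Node 0 (S = 95): V_0 = e^(−0.04)·[0.4167·49.6285 + 0.5833·0.0000] = 19.8693

€19.87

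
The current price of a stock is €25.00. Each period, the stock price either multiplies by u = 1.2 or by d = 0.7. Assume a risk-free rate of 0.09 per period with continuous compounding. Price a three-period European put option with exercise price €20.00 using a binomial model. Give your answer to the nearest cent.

Risk-neutral probability p = (e^0.09 − 0.7)/(1.2 − 0.7) = 0.3942/0.5000 = 0.7883
Terminal stock prices: S_uuu = 43.2, S_uud = 25.2, S_udd = 14.7, S_ddd = 8.575
Terminal payoffs (K − S): max(-23.2, 0) = 0, max(-5.2, 0) = 0, max(5.3, 0) = 5.3, max(11.43, 0) = 11.43
Node uu (S = 36): V_uu = e^(−0.09)·[0.7883·0.0000 + 0.2117·0.0000] = 0.0000
Node ud (S = 21): V_ud = e^(−0.09)·[0.7883·0.0000 + 0.2117·5.3000] = 1.0252
Node dd (S = 12.25): V_dd = e^(−0.09)·[0.7883·5.3000 + 0.2117·11.4250] = 6.0286
Node u (S = 30): V_u = e^(−0.09)·[0.7883·0.0000 + 0.2117·1.0252] = 0.1983
Node d (S = 17.5): V_d = e^(−0.09)·[0.7883·1.0252 + 0.2117·6.0286] = 1.9048
Node 0 (S = 25): V_0 = e^(−0.09)·[0.7883·0.1983 + 0.2117·1.9048] = 0.5113

€0.51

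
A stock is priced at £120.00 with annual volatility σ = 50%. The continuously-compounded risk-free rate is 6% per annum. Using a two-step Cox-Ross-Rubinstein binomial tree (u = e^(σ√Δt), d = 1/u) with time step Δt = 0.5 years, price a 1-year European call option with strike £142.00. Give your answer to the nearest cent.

£19.74

CRR parameters: u = e^(σ√Δt) = e^(0.5·√0.5) = 1.4241, d = 1/u = 0.7022
Per-period rate: rΔt = 0.06·0.5 = 0.03, so R = e^0.03 = 1.0305
Risk-neutral probability p = (e^0.03 − 0.7022)/(1.4241 − 0.7022) = 0.3283/0.7219 = 0.4547
Terminal stock prices: S_uu = 243.4, S_ud = 120, S_dd = 59.17
Terminal payoffs (S − K): max(101.4, 0) = 101.4, max(-22, 0) = 0, max(-82.83, 0) = 0
Node u (S = 170.9): V_u = e^(−0.03)·[0.4547·101.3738 + 0.5453·0.0000] = 44.7329
Node d (S = 84.26): V_d = e^(−0.03)·[0.4547·0.0000 + 0.5453·0.0000] = 0.0000
Node 0 (S = 120): V_0 = e^(−0.03)·[0.4547·44.7329 + 0.5453·0.0000] = 19.7392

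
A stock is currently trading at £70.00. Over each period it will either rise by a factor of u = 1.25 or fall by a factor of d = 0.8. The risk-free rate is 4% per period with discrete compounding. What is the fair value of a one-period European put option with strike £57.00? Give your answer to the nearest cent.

Risk-neutral probability p = (1 + 0.04 − 0.8)/(1.25 − 0.8) = 0.2400/0.4500 = 0.5333
Terminal stock prices: S_u = 87.5, S_d = 56
Terminal payoffs (K − S): max(-30.5, 0) = 0, max(1, 0) = 1
Node 0 (S = 70): V_0 = 1/1.04·[0.5333·0.0000 + 0.4667·1.0000] = 0.4487

£0.45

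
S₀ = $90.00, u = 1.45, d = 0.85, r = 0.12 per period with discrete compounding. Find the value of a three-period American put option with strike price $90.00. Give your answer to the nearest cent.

Risk-neutral probability p = (1 + 0.12 − 0.85)/(1.45 − 0.85) = 0.2700/0.6000 = 0.4500
Terminal stock prices: S_uuu = 274.4, S_uud = 160.8, S_udd = 94.29, S_ddd = 55.27
Terminal payoffs (K − S): max(-184.4, 0) = 0, max(-70.84, 0) = 0, max(-4.286, 0) = 0, max(34.73, 0) = 34.73
Node uu (S = 189.2): continuation = 1/1.12·[0.4500·0.0000 + 0.5500·0.0000] = 0.0000; exercise value = 0.0000 ≤ continuation, so V_uu = 0.0000
Node ud (S = 110.9): continuation = 1/1.12·[0.4500·0.0000 + 0.5500·0.0000] = 0.0000; exercise value = 0.0000 ≤ continuation, so V_ud = 0.0000
Node dd (S = 65.02): continuation = 1/1.12·[0.4500·0.0000 + 0.5500·34.7288] = 17.0543; exercise value = 24.9750 > continuation, so V_dd = 24.9750 (exercise)
Node u (S = 130.5): continuation = 1/1.12·[0.4500·0.0000 + 0.5500·0.0000] = 0.0000; exercise value = 0.0000 ≤ continuation, so V_u = 0.0000
Node d (S = 76.5): continuation = 1/1.12·[0.4500·0.0000 + 0.5500·24.9750] = 12.2645; exercise value = 13.5000 > continuation, so V_d = 13.5000 (exercise)
Node 0 (S = 90): continuation = 1/1.12·[0.4500·0.0000 + 0.5500·13.5000] = 6.6295; exercise value = 0.0000 ≤ continuation, so V_0 = 6.6295

$6.63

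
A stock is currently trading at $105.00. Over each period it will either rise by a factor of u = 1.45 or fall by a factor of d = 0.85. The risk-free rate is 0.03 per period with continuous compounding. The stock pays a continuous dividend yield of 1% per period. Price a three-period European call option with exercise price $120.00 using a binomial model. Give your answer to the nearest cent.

Per-period risk-free factor R = e^0.03 = 1.0305; dividend-adjusted growth = e^(0.03−0.01) = 1.0202.
Risk-neutral probability p = (1.0202 − 0.85)/(1.45 − 0.85) = 0.1702/0.6000 = 0.2837
Terminal stock prices: S_uuu = 320.1, S_uud = 187.6, S_udd = 110, S_ddd = 64.48
Terminal payoffs (S − K): max(200.1, 0) = 200.1, max(67.65, 0) = 67.65, max(-9.999, 0) = 0, max(-55.52, 0) = 0
Node uu (S = 220.8): V_uu = e^(−0.03)·[0.2837·200.1056 + 0.7163·67.6481] = 102.1124
Node ud (S = 129.4): V_ud = e^(−0.03)·[0.2837·67.6481 + 0.7163·0.0000] = 18.6225
Node dd (S = 75.86): V_dd = e^(−0.03)·[0.2837·0.0000 + 0.7163·0.0000] = 0.0000
Node u (S = 152.2): V_u = e^(−0.03)·[0.2837·102.1124 + 0.7163·18.6225] = 41.0557
Node d (S = 89.25): V_d = e^(−0.03)·[0.2837·18.6225 + 0.7163·0.0000] = 5.1265
Node 0 (S = 105): V_0 = e^(−0.03)·[0.2837·41.0557 + 0.7163·5.1265] = 14.8658

$14.87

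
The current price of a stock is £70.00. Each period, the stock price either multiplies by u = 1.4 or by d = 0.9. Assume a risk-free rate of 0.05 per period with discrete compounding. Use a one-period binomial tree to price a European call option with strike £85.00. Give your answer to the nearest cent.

£3.71

Risk-neutral probability p = (1 + 0.05 − 0.9)/(1.4 − 0.9) = 0.1500/0.5000 = 0.3000
Terminal stock prices: S_u = 98, S_d = 63
Terminal payoffs (S − K): max(13, 0) = 13, max(-22, 0) = 0
Node 0 (S = 70): V_0 = 1/1.05·[0.3000·13.0000 + 0.7000·0.0000] = 3.7143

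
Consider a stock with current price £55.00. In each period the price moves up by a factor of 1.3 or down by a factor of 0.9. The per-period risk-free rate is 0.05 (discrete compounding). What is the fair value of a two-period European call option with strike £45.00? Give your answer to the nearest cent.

£14.34

Risk-neutral probability p = (1 + 0.05 − 0.9)/(1.3 − 0.9) = 0.1500/0.4000 = 0.3750
Terminal stock prices: S_uu = 92.95, S_ud = 64.35, S_dd = 44.55
Terminal payoffs (S − K): max(47.95, 0) = 47.95, max(19.35, 0) = 19.35, max(-0.45, 0) = 0
Node u (S = 71.5): V_u = 1/1.05·[0.3750·47.9500 + 0.6250·19.3500] = 28.6429
Node d (S = 49.5): V_d = 1/1.05·[0.3750·19.3500 + 0.6250·0.0000] = 6.9107
Node 0 (S = 55): V_0 = 1/1.05·[0.3750·28.6429 + 0.6250·6.9107] = 14.3431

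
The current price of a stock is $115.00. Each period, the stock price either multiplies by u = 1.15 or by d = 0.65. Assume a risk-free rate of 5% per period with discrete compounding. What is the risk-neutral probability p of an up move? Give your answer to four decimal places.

Risk-neutral probability p = (1 + 0.05 − 0.65)/(1.15 − 0.65) = 0.4000/0.5000 = 0.8000

p = 0.8000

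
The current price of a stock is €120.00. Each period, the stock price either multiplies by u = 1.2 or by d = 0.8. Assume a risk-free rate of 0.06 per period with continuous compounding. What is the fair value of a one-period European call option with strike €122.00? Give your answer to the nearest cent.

Risk-neutral probability p = (e^0.06 − 0.8)/(1.2 − 0.8) = 0.2618/0.4000 = 0.6546
Terminal stock prices: S_u = 144, S_d = 96
Terminal payoffs (S − K): max(22, 0) = 22, max(-26, 0) = 0
Node 0 (S = 120): V_0 = e^(−0.06)·[0.6546·22.0000 + 0.3454·0.0000] = 13.5624

€13.56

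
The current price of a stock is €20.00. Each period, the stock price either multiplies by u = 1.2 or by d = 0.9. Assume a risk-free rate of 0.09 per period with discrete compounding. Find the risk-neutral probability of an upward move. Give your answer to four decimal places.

p = 0.6333

Risk-neutral probability p = (1 + 0.09 − 0.9)/(1.2 − 0.9) = 0.1900/0.3000 = 0.6333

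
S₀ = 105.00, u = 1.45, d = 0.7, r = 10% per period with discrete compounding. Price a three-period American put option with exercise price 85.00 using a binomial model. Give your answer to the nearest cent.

7.85

Risk-neutral probability p = (1 + 0.1 − 0.7)/(1.45 − 0.7) = 0.4000/0.7500 = 0.5333
Terminal stock prices: S_uuu = 320.1, S_uud = 154.5, S_udd = 74.6, S_ddd = 36.01
Terminal payoffs (K − S): max(-235.1, 0) = 0, max(-69.53, 0) = 0, max(10.4, 0) = 10.4, max(48.99, 0) = 48.99
Node uu (S = 220.8): continuation = 1/1.1·[0.5333·0.0000 + 0.4667·0.0000] = 0.0000; exercise value = 0.0000 ≤ continuation, so V_uu = 0.0000
Node ud (S = 106.6): continuation = 1/1.1·[0.5333·0.0000 + 0.4667·10.3975] = 4.4111; exercise value = 0.0000 ≤ continuation, so V_ud = 4.4111
Node dd (S = 51.45): continuation = 1/1.1·[0.5333·10.3975 + 0.4667·48.9850] = 25.8227; exercise value = 33.5500 > continuation, so V_dd = 33.5500 (exercise)
Node u (S = 152.2): continuation = 1/1.1·[0.5333·0.0000 + 0.4667·4.4111] = 1.8714; exercise value = 0.0000 ≤ continuation, so V_u = 1.8714
Node d (S = 73.5): continuation = 1/1.1·[0.5333·4.4111 + 0.4667·33.5500] = 16.3720; exercise value = 11.5000 ≤ continuation, so V_d = 16.3720
Node 0 (S = 105): continuation = 1/1.1·[0.5333·1.8714 + 0.4667·16.3720] = 7.8530; exercise value = 0.0000 ≤ continuation, so V_0 = 7.8530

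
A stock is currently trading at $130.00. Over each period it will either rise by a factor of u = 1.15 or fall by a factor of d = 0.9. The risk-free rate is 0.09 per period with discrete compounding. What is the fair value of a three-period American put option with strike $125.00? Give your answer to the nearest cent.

Risk-neutral probability p = (1 + 0.09 − 0.9)/(1.15 − 0.9) = 0.1900/0.2500 = 0.7600
Terminal stock prices: S_uuu = 197.7, S_uud = 154.7, S_udd = 121.1, S_ddd = 94.77
Terminal payoffs (K − S): max(-72.71, 0) = 0, max(-29.73, 0) = 0, max(3.905, 0) = 3.905, max(30.23, 0) = 30.23
Node uu (S = 171.9): continuation = 1/1.09·[0.7600·0.0000 + 0.2400·0.0000] = 0.0000; exercise value = 0.0000 ≤ continuation, so V_uu = 0.0000
Node ud (S = 134.6): continuation = 1/1.09·[0.7600·0.0000 + 0.2400·3.9050] = 0.8598; exercise value = 0.0000 ≤ continuation, so V_ud = 0.8598
Node dd (S = 105.3): continuation = 1/1.09·[0.7600·3.9050 + 0.2400·30.2300] = 9.3789; exercise value = 19.7000 > continuation, so V_dd = 19.7000 (exercise)
Node u (S = 149.5): continuation = 1/1.09·[0.7600·0.0000 + 0.2400·0.8598] = 0.1893; exercise value = 0.0000 ≤ continuation, so V_u = 0.1893
Node d (S = 117): continuation = 1/1.09·[0.7600·0.8598 + 0.2400·19.7000] = 4.9371; exercise value = 8.0000 > continuation, so V_d = 8.0000 (exercise)
Node 0 (S = 130): continuation = 1/1.09·[0.7600·0.1893 + 0.2400·8.0000] = 1.8935; exercise value = 0.0000 ≤ continuation, so V_0 = 1.8935

$1.89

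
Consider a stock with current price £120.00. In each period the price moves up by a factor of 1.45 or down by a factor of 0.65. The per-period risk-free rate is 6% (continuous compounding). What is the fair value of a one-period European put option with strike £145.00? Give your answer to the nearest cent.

Risk-neutral probability p = (e^0.06 − 0.65)/(1.45 − 0.65) = 0.4118/0.8000 = 0.5148
Terminal stock prices: S_u = 174, S_d = 78
Terminal payoffs (K − S): max(-29, 0) = 0, max(67, 0) = 67
Node 0 (S = 120): V_0 = e^(−0.06)·[0.5148·0.0000 + 0.4852·67.0000] = 30.6155

£30.62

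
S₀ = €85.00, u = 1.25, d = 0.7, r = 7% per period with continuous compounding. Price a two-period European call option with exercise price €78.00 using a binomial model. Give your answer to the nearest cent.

Risk-neutral probability p = (e^0.07 − 0.7)/(1.25 − 0.7) = 0.3725/0.5500 = 0.6773
Terminal stock prices: S_uu = 132.8, S_ud = 74.38, S_dd = 41.65
Terminal payoffs (S − K): max(54.81, 0) = 54.81, max(-3.625, 0) = 0, max(-36.35, 0) = 0
Node u (S = 106.2): V_u = e^(−0.07)·[0.6773·54.8125 + 0.3227·0.0000] = 34.6140
Node d (S = 59.5): V_d = e^(−0.07)·[0.6773·0.0000 + 0.3227·0.0000] = 0.0000
Node 0 (S = 85): V_0 = e^(−0.07)·[0.6773·34.6140 + 0.3227·0.0000] = 21.8587

€21.86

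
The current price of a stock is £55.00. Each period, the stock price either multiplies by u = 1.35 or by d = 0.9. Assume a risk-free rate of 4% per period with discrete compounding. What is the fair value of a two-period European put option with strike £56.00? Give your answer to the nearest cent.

£5.02

Risk-neutral probability p = (1 + 0.04 − 0.9)/(1.35 − 0.9) = 0.1400/0.4500 = 0.3111
Terminal stock prices: S_uu = 100.2, S_ud = 66.83, S_dd = 44.55
Terminal payoffs (K − S): max(-44.24, 0) = 0, max(-10.83, 0) = 0, max(11.45, 0) = 11.45
Node u (S = 74.25): V_u = 1/1.04·[0.3111·0.0000 + 0.6889·0.0000] = 0.0000
Node d (S = 49.5): V_d = 1/1.04·[0.3111·0.0000 + 0.6889·11.4500] = 7.5844
Node 0 (S = 55): V_0 = 1/1.04·[0.3111·0.0000 + 0.6889·7.5844] = 5.0239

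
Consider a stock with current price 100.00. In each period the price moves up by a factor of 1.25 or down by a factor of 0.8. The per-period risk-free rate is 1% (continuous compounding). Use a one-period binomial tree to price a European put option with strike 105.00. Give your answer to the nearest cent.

Risk-neutral probability p = (e^0.01 − 0.8)/(1.25 − 0.8) = 0.2101/0.4500 = 0.4668
Terminal stock prices: S_u = 125, S_d = 80
Terminal payoffs (K − S): max(-20, 0) = 0, max(25, 0) = 25
Node 0 (S = 100): V_0 = e^(−0.01)·[0.4668·0.0000 + 0.5332·25.0000] = 13.1979

13.20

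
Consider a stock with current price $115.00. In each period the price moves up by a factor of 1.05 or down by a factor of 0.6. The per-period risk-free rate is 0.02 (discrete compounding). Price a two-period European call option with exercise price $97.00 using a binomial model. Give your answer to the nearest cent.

Risk-neutral probability p = (1 + 0.02 − 0.6)/(1.05 − 0.6) = 0.4200/0.4500 = 0.9333
Terminal stock prices: S_uu = 126.8, S_ud = 72.45, S_dd = 41.4
Terminal payoffs (S − K): max(29.79, 0) = 29.79, max(-24.55, 0) = 0, max(-55.6, 0) = 0
Node u (S = 120.8): V_u = 1/1.02·[0.9333·29.7875 + 0.0667·0.0000] = 27.2565
Node d (S = 69): V_d = 1/1.02·[0.9333·0.0000 + 0.0667·0.0000] = 0.0000
Node 0 (S = 115): V_0 = 1/1.02·[0.9333·27.2565 + 0.0667·0.0000] = 24.9406

$24.94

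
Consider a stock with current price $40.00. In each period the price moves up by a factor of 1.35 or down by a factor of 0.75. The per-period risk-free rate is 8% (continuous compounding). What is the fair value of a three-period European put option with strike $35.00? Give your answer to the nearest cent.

Risk-neutral probability p = (e^0.08 − 0.75)/(1.35 − 0.75) = 0.3333/0.6000 = 0.5555
Terminal stock prices: S_uuu = 98.42, S_uud = 54.68, S_udd = 30.38, S_ddd = 16.88
Terminal payoffs (K − S): max(-63.42, 0) = 0, max(-19.68, 0) = 0, max(4.625, 0) = 4.625, max(18.12, 0) = 18.12
Node uu (S = 72.9): V_uu = e^(−0.08)·[0.5555·0.0000 + 0.4445·0.0000] = 0.0000
Node ud (S = 40.5): V_ud = e^(−0.08)·[0.5555·0.0000 + 0.4445·4.6250] = 1.8978
Node dd (S = 22.5): V_dd = e^(−0.08)·[0.5555·4.6250 + 0.4445·18.1250] = 9.8091
Node u (S = 54): V_u = e^(−0.08)·[0.5555·0.0000 + 0.4445·1.8978] = 0.7788
Node d (S = 30): V_d = e^(−0.08)·[0.5555·1.8978 + 0.4445·9.8091] = 4.9983
Node 0 (S = 40): V_0 = e^(−0.08)·[0.5555·0.7788 + 0.4445·4.9983] = 2.4503

$2.45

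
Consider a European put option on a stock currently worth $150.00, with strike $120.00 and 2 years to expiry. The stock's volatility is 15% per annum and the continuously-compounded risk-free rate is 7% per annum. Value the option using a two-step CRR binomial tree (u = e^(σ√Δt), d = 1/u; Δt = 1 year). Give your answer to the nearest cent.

$0.68

CRR parameters: u = e^(σ√Δt) = e^(0.15·√1) = 1.1618, d = 1/u = 0.8607
Per-period rate: rΔt = 0.07·1 = 0.07, so R = e^0.07 = 1.0725
Risk-neutral probability p = (e^0.07 − 0.8607)/(1.1618 − 0.8607) = 0.2118/0.3011 = 0.7034
Terminal stock prices: S_uu = 202.5, S_ud = 150, S_dd = 111.1
Terminal payoffs (K − S): max(-82.48, 0) = 0, max(-30, 0) = 0, max(8.877, 0) = 8.877
Node u (S = 174.3): V_u = e^(−0.07)·[0.7034·0.0000 + 0.2966·0.0000] = 0.0000
Node d (S = 129.1): V_d = e^(−0.07)·[0.7034·0.0000 + 0.2966·8.8773] = 2.4553
Node 0 (S = 150): V_0 = e^(−0.07)·[0.7034·0.0000 + 0.2966·2.4553] = 0.6791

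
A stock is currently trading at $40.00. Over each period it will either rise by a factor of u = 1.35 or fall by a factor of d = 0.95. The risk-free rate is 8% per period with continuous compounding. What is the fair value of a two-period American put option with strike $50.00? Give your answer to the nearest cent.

$10.00

Risk-neutral probability p = (e^0.08 − 0.95)/(1.35 − 0.95) = 0.1333/0.4000 = 0.3332
Terminal stock prices: S_uu = 72.9, S_ud = 51.3, S_dd = 36.1
Terminal payoffs (K − S): max(-22.9, 0) = 0, max(-1.3, 0) = 0, max(13.9, 0) = 13.9
Node u (S = 54): continuation = e^(−0.08)·[0.3332·0.0000 + 0.6668·0.0000] = 0.0000; exercise value = 0.0000 ≤ continuation, so V_u = 0.0000
Node d (S = 38): continuation = e^(−0.08)·[0.3332·0.0000 + 0.6668·13.9000] = 8.5557; exercise value = 12.0000 > continuation, so V_d = 12.0000 (exercise)
Node 0 (S = 40): continuation = e^(−0.08)·[0.3332·0.0000 + 0.6668·12.0000] = 7.3862; exercise value = 10.0000 > continuation, so V_0 = 10.0000 (exercise)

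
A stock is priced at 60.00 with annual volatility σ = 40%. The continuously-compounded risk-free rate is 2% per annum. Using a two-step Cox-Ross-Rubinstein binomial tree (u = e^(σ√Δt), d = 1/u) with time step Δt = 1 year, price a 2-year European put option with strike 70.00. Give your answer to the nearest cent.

18.33

CRR parameters: u = e^(σ√Δt) = e^(0.4·√1) = 1.4918, d = 1/u = 0.6703
Per-period rate: rΔt = 0.02·1 = 0.02, so R = e^0.02 = 1.0202
Risk-neutral probability p = (e^0.02 − 0.6703)/(1.4918 − 0.6703) = 0.3499/0.8215 = 0.4259
Terminal stock prices: S_uu = 133.5, S_ud = 60, S_dd = 26.96
Terminal payoffs (K − S): max(-63.53, 0) = 0, max(10, 0) = 10, max(43.04, 0) = 43.04
Node u (S = 89.51): V_u = e^(−0.02)·[0.4259·0.0000 + 0.5741·10.0000] = 5.6273
Node d (S = 40.22): V_d = e^(−0.02)·[0.4259·10.0000 + 0.5741·43.0403] = 28.3947
Node 0 (S = 60): V_0 = e^(−0.02)·[0.4259·5.6273 + 0.5741·28.3947] = 18.3277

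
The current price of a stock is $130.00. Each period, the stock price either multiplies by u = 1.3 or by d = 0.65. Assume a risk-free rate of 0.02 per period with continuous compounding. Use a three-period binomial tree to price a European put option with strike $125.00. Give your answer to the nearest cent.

$22.69

Risk-neutral probability p = (e^0.02 − 0.65)/(1.3 − 0.65) = 0.3702/0.6500 = 0.5695
Terminal stock prices: S_uuu = 285.6, S_uud = 142.8, S_udd = 71.4, S_ddd = 35.7
Terminal payoffs (K − S): max(-160.6, 0) = 0, max(-17.81, 0) = 0, max(53.6, 0) = 53.6, max(89.3, 0) = 89.3
Node uu (S = 219.7): V_uu = e^(−0.02)·[0.5695·0.0000 + 0.4305·0.0000] = 0.0000
Node ud (S = 109.9): V_ud = e^(−0.02)·[0.5695·0.0000 + 0.4305·53.5975] = 22.6147
Node dd (S = 54.93): V_dd = e^(−0.02)·[0.5695·53.5975 + 0.4305·89.2987] = 67.5998
Node u (S = 169): V_u = e^(−0.02)·[0.5695·0.0000 + 0.4305·22.6147] = 9.5420
Node d (S = 84.5): V_d = e^(−0.02)·[0.5695·22.6147 + 0.4305·67.5998] = 41.1477
Node 0 (S = 130): V_0 = e^(−0.02)·[0.5695·9.5420 + 0.4305·41.1477] = 22.6886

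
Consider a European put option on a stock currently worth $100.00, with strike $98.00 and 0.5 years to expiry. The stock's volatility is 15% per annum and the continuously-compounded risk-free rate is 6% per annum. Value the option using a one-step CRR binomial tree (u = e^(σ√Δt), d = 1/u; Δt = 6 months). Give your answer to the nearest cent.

$3.00

CRR parameters: u = e^(σ√Δt) = e^(0.15·√0.5) = 1.1119, d = 1/u = 0.8994
Per-period rate: rΔt = 0.06·0.5 = 0.03, so R = e^0.03 = 1.0305
Risk-neutral probability p = (e^0.03 − 0.8994)/(1.1119 − 0.8994) = 0.1311/0.2125 = 0.6168
Terminal stock prices: S_u = 111.2, S_d = 89.94
Terminal payoffs (K − S): max(-13.19, 0) = 0, max(8.063, 0) = 8.063
Node 0 (S = 100): V_0 = e^(−0.03)·[0.6168·0.0000 + 0.3832·8.0635] = 2.9986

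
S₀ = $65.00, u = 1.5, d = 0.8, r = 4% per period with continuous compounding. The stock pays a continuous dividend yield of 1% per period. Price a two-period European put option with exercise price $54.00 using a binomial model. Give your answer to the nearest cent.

Per-period risk-free factor R = e^0.04 = 1.0408; dividend-adjusted growth = e^(0.04−0.01) = 1.0305.
Risk-neutral probability p = (1.0305 − 0.8)/(1.5 − 0.8) = 0.2305/0.7000 = 0.3292
Terminal stock prices: S_uu = 146.2, S_ud = 78, S_dd = 41.6
Terminal payoffs (K − S): max(-92.25, 0) = 0, max(-24, 0) = 0, max(12.4, 0) = 12.4
Node u (S = 97.5): V_u = e^(−0.04)·[0.3292·0.0000 + 0.6708·0.0000] = 0.0000
Node d (S = 52): V_d = e^(−0.04)·[0.3292·0.0000 + 0.6708·12.4000] = 7.9915
Node 0 (S = 65): V_0 = e^(−0.04)·[0.3292·0.0000 + 0.6708·7.9915] = 5.1504

$5.15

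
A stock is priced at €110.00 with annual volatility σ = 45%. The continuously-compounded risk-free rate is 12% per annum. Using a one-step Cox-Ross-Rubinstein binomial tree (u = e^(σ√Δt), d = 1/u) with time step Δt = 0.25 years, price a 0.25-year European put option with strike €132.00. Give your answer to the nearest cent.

CRR parameters: u = e^(σ√Δt) = e^(0.45·√0.25) = 1.2523, d = 1/u = 0.7985
Per-period rate: rΔt = 0.12·0.25 = 0.03, so R = e^0.03 = 1.0305
Risk-neutral probability p = (e^0.03 − 0.7985)/(1.2523 − 0.7985) = 0.2319/0.4538 = 0.5111
Terminal stock prices: S_u = 137.8, S_d = 87.84
Terminal payoffs (K − S): max(-5.755, 0) = 0, max(44.16, 0) = 44.16
Node 0 (S = 110): V_0 = e^(−0.03)·[0.5111·0.0000 + 0.4889·44.1632] = 20.9535

€20.95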